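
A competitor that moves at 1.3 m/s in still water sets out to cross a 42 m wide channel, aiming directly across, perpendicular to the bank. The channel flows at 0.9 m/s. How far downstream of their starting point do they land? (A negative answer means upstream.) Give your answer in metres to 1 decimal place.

Perpendicular speed = 1.300 m/s; crossing time = 42 / 1.300 = 32.308 s.
Net downstream speed = 0.900 m/s.
Drift = 0.900 × 32.308 = 29.077 m (downstream).

29.1 m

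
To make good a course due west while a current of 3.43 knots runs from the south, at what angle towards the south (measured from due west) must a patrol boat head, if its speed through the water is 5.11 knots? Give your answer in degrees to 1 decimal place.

42.2°

The current pushes perpendicular to the desired track; the heading must have a component into the current equal to 3.43 knots: 5.11 sin θ = 3.43.
sin θ = 0.6712, so θ = 42.162°.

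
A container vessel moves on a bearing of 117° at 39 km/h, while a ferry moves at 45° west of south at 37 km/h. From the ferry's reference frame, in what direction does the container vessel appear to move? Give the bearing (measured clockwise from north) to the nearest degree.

Taking east as x and north as y: container vessel velocity = (34.749, -17.706) km/h; ferry velocity = (-26.163, -26.163) km/h.
Velocity of container vessel relative to ferry = (34.749, -17.706) − (-26.163, -26.163) = (60.912, 8.457) km/h.
Bearing = atan2(60.91, 8.46) = 82.10° clockwise from north.

082°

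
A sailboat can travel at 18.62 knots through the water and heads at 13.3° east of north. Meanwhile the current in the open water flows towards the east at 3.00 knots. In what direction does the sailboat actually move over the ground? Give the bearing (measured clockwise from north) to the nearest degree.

Taking east as x and north as y: velocity relative to the water = (4.284, 18.121) knots; the water relative to ground = (3.000, 0.000) knots.
Velocity relative to ground = (4.284, 18.121) + (3.000, 0.000) = (7.284, 18.121) knots.
Bearing = atan2(7.28, 18.12) = 21.90° clockwise from north.

022°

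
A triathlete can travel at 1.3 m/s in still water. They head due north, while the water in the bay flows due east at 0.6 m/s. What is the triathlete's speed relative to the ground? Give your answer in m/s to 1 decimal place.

1.4 m/s

Taking east as x and north as y: velocity relative to the water = (0.000, 1.300) m/s; the water relative to ground = (0.600, 0.000) m/s.
Velocity relative to ground = (0.000, 1.300) + (0.600, 0.000) = (0.600, 1.300) m/s.
Speed = |(0.600, 1.300)| = 1.432 m/s.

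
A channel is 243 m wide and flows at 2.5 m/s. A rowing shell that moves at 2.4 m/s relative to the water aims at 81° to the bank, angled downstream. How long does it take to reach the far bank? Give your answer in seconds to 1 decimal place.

102.5 s

The component of the rowing shell's velocity perpendicular to the bank is 2.4 × sin 81° = 2.370 m/s.
The flow acts along the bank and has no component across it.
Time = 243 / 2.370 = 102.512 s.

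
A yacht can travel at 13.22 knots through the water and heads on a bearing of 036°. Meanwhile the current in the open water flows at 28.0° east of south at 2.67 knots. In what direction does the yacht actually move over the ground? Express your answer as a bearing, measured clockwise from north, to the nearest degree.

Taking east as x and north as y: velocity relative to the water = (7.771, 10.695) knots; the water relative to ground = (1.253, -2.357) knots.
Velocity relative to ground = (7.771, 10.695) + (1.253, -2.357) = (9.024, 8.338) knots.
Bearing = atan2(9.02, 8.34) = 47.26° clockwise from north.

047°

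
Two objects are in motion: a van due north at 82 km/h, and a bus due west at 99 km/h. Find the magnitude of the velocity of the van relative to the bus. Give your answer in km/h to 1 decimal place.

Taking east as x and north as y: van velocity = (0.000, 82.000) km/h; bus velocity = (-99.000, 0.000) km/h.
Velocity of van relative to bus = (0.000, 82.000) − (-99.000, 0.000) = (99.000, 82.000) km/h.
Magnitude = |(99.000, 82.000)| = 128.550 km/h.

128.5 km/h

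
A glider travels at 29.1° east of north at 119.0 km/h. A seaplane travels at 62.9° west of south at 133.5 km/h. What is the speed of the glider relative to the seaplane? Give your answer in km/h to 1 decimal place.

Taking east as x and north as y: glider velocity = (57.874, 103.979) km/h; seaplane velocity = (-118.843, -60.815) km/h.
Velocity of glider relative to seaplane = (57.874, 103.979) − (-118.843, -60.815) = (176.717, 164.794) km/h.
Magnitude = |(176.717, 164.794)| = 241.632 km/h.

241.6 km/h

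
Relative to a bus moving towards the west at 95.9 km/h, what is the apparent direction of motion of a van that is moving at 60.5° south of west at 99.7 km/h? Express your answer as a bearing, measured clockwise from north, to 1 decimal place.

Taking east as x and north as y: van velocity = (-49.095, -86.774) km/h; bus velocity = (-95.900, 0.000) km/h.
Velocity of van relative to bus = (-49.095, -86.774) − (-95.900, 0.000) = (46.805, -86.774) km/h.
Bearing = atan2(46.81, -86.77) = 151.66° clockwise from north.

151.7°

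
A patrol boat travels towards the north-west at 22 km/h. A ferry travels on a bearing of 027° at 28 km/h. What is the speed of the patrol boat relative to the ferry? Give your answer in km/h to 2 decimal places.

29.79 km/h

Taking east as x and north as y: patrol boat velocity = (-15.556, 15.556) km/h; ferry velocity = (12.712, 24.948) km/h.
Velocity of patrol boat relative to ferry = (-15.556, 15.556) − (12.712, 24.948) = (-28.268, -9.392) km/h.
Magnitude = |(-28.268, -9.392)| = 29.787 km/h.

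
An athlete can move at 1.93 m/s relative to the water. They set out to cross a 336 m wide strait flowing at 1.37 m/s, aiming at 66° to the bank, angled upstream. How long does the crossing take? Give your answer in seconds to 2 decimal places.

190.57 s

The component of the athlete's velocity perpendicular to the bank is 1.93 × sin 66° = 1.763 m/s.
Only the cross-stream component determines the crossing time; the current contributes nothing perpendicular to the bank.
Time = 336 / 1.763 = 190.569 s.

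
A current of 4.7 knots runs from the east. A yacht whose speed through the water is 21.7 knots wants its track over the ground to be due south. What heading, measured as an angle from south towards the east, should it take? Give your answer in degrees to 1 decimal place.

12.5°

The current pushes perpendicular to the desired track; the heading must have a component into the current equal to 4.7 knots: 21.7 sin θ = 4.7.
sin θ = 0.2166, so θ = 12.509°.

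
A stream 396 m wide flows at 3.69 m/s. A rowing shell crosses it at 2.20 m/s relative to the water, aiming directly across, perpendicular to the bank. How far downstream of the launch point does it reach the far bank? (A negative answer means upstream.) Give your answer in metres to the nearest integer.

Perpendicular speed = 2.200 m/s; crossing time = 396 / 2.200 = 180.000 s.
Net downstream speed = 3.690 m/s.
Drift = 3.690 × 180.000 = 664.200 m (downstream).

664 m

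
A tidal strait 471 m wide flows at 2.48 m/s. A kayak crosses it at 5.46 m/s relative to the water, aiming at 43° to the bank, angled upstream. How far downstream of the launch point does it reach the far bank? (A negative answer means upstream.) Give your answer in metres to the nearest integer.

-191 m

Perpendicular speed = 3.724 m/s; crossing time = 471 / 3.724 = 126.487 s.
Net downstream speed = -1.513 m/s.
Drift = -1.513 × 126.487 = -191.399 m (upstream).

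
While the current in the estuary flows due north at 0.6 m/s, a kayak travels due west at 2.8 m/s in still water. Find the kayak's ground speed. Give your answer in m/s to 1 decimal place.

Taking east as x and north as y: velocity relative to the water = (-2.800, 0.000) m/s; the water relative to ground = (0.000, 0.600) m/s.
Velocity relative to ground = (-2.800, 0.000) + (0.000, 0.600) = (-2.800, 0.600) m/s.
Speed = |(-2.800, 0.600)| = 2.864 m/s.

2.9 m/s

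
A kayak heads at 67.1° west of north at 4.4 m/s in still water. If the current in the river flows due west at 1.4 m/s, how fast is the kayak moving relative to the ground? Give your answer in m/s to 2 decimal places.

Taking east as x and north as y: velocity relative to the water = (-4.053, 1.712) m/s; the water relative to ground = (-1.400, 0.000) m/s.
Velocity relative to ground = (-4.053, 1.712) + (-1.400, 0.000) = (-5.453, 1.712) m/s.
Speed = |(-5.453, 1.712)| = 5.716 m/s.

5.72 m/s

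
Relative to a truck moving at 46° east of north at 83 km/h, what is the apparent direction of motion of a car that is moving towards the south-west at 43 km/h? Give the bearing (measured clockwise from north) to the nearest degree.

226°

Taking east as x and north as y: car velocity = (-30.406, -30.406) km/h; truck velocity = (59.705, 57.657) km/h.
Velocity of car relative to truck = (-30.406, -30.406) − (59.705, 57.657) = (-90.111, -88.062) km/h.
Bearing = atan2(-90.11, -88.06) = 225.66° clockwise from north.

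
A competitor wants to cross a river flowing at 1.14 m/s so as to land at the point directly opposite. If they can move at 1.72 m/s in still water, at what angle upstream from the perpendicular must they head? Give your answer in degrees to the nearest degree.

42°

To cancel the current, the upstream component of the competitor's velocity must equal the flow: 1.72 sin θ = 1.14.
sin θ = 1.14 / 1.72 = 0.6628.
θ = arcsin(0.6628) = 41.513°.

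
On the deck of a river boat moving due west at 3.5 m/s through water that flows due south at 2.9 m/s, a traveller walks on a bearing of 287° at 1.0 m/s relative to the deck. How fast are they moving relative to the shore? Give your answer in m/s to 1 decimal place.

5.2 m/s

In east/north components (m/s): traveller relative to river boat = (-0.956, 0.292); river boat relative to water = (-3.500, 0.000); water relative to ground = (0.000, -2.900).
Sum = (-4.456, -2.608) m/s.
Speed = |(-4.456, -2.608)| = 5.163 m/s.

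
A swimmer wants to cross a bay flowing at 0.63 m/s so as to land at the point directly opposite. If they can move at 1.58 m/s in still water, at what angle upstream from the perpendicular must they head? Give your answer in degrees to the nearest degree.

23°

To cancel the current, the upstream component of the swimmer's velocity must equal the flow: 1.58 sin θ = 0.63.
sin θ = 0.63 / 1.58 = 0.3987.
θ = arcsin(0.3987) = 23.499°.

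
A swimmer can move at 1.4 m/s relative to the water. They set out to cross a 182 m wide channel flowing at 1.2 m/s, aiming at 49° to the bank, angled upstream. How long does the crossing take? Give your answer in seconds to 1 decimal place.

172.3 s

The component of the swimmer's velocity perpendicular to the bank is 1.4 × sin 49° = 1.057 m/s.
The current is parallel to the bank, so it does not affect the crossing time.
Time = 182 / 1.057 = 172.252 s.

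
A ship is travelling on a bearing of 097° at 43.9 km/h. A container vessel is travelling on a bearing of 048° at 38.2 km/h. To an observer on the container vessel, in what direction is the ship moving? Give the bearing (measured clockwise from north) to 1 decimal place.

Taking east as x and north as y: ship velocity = (43.573, -5.350) km/h; container vessel velocity = (28.388, 25.561) km/h.
Velocity of ship relative to container vessel = (43.573, -5.350) − (28.388, 25.561) = (15.185, -30.911) km/h.
Bearing = atan2(15.18, -30.91) = 153.84° clockwise from north.

153.8°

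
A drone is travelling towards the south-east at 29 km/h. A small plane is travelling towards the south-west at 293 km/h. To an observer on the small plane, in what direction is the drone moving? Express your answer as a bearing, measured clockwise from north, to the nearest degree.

Taking east as x and north as y: drone velocity = (20.506, -20.506) km/h; small plane velocity = (-207.182, -207.182) km/h.
Velocity of drone relative to small plane = (20.506, -20.506) − (-207.182, -207.182) = (227.688, 186.676) km/h.
Bearing = atan2(227.69, 186.68) = 50.65° clockwise from north.

051°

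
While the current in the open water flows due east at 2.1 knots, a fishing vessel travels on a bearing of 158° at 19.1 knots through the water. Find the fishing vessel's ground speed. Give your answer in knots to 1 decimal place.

Taking east as x and north as y: velocity relative to the water = (7.155, -17.709) knots; the water relative to ground = (2.100, 0.000) knots.
Velocity relative to ground = (7.155, -17.709) + (2.100, 0.000) = (9.255, -17.709) knots.
Speed = |(9.255, -17.709)| = 19.982 knots.

20.0 knots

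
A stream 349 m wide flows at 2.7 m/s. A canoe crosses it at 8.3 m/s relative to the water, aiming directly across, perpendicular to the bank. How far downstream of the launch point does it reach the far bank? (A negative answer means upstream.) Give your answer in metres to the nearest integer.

114 m

Perpendicular speed = 8.300 m/s; crossing time = 349 / 8.300 = 42.048 s.
Net downstream speed = 2.700 m/s.
Drift = 2.700 × 42.048 = 113.530 m (downstream).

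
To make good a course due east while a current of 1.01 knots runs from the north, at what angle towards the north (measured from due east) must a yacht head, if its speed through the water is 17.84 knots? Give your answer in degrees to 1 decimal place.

3.2°

The current pushes perpendicular to the desired track; the heading must have a component into the current equal to 1.01 knots: 17.84 sin θ = 1.01.
sin θ = 0.0566, so θ = 3.245°.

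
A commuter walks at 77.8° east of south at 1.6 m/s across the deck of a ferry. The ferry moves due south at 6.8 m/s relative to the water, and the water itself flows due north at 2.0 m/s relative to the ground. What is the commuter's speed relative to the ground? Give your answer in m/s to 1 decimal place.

In east/north components (m/s): commuter relative to ferry = (1.564, -0.338); ferry relative to water = (0.000, -6.800); water relative to ground = (0.000, 2.000).
Sum = (1.564, -5.138) m/s.
Speed = |(1.564, -5.138)| = 5.371 m/s.

5.4 m/s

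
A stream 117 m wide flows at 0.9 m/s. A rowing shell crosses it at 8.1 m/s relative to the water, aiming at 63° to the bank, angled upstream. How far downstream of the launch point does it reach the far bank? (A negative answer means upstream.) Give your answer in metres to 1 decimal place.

-45.0 m

Perpendicular speed = 7.217 m/s; crossing time = 117 / 7.217 = 16.211 s.
Net downstream speed = -2.777 m/s.
Drift = -2.777 × 16.211 = -45.024 m (upstream).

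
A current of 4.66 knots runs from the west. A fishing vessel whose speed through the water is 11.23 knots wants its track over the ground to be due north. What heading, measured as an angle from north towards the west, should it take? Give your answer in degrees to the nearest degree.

The current pushes perpendicular to the desired track; the heading must have a component into the current equal to 4.66 knots: 11.23 sin θ = 4.66.
sin θ = 0.4150, so θ = 24.517°.

25°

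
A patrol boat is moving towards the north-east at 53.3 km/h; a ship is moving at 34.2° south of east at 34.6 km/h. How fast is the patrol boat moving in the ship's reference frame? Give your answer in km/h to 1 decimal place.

57.9 km/h

Taking east as x and north as y: patrol boat velocity = (37.689, 37.689) km/h; ship velocity = (28.617, -19.448) km/h.
Velocity of patrol boat relative to ship = (37.689, 37.689) − (28.617, -19.448) = (9.072, 57.137) km/h.
Magnitude = |(9.072, 57.137)| = 57.853 km/h.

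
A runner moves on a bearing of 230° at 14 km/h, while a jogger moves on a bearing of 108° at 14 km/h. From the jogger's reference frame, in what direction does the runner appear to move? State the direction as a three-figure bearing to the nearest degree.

259°

Taking east as x and north as y: runner velocity = (-10.725, -8.999) km/h; jogger velocity = (13.315, -4.326) km/h.
Velocity of runner relative to jogger = (-10.725, -8.999) − (13.315, -4.326) = (-24.039, -4.673) km/h.
Bearing = atan2(-24.04, -4.67) = 259.00° clockwise from north.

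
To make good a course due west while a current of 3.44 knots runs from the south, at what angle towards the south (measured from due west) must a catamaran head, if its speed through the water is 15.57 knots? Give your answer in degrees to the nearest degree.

The current pushes perpendicular to the desired track; the heading must have a component into the current equal to 3.44 knots: 15.57 sin θ = 3.44.
sin θ = 0.2209, so θ = 12.764°.

13°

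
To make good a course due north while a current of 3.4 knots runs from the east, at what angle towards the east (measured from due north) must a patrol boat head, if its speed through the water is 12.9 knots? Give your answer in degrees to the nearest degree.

The current pushes perpendicular to the desired track; the heading must have a component into the current equal to 3.4 knots: 12.9 sin θ = 3.4.
sin θ = 0.2636, so θ = 15.282°.

15°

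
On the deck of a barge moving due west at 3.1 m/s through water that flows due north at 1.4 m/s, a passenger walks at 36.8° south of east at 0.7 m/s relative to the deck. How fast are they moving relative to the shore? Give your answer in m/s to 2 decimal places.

In east/north components (m/s): passenger relative to barge = (0.561, -0.419); barge relative to water = (-3.100, 0.000); water relative to ground = (0.000, 1.400).
Sum = (-2.539, 0.981) m/s.
Speed = |(-2.539, 0.981)| = 2.722 m/s.

2.72 m/s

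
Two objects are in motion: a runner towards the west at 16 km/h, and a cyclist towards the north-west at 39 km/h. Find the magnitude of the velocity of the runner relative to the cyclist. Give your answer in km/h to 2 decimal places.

29.91 km/h

Taking east as x and north as y: runner velocity = (-16.000, 0.000) km/h; cyclist velocity = (-27.577, 27.577) km/h.
Velocity of runner relative to cyclist = (-16.000, 0.000) − (-27.577, 27.577) = (11.577, -27.577) km/h.
Magnitude = |(11.577, -27.577)| = 29.909 km/h.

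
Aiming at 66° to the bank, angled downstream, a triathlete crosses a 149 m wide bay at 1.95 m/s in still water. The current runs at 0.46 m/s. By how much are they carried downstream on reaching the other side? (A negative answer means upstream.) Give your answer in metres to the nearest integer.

105 m

Perpendicular speed = 1.781 m/s; crossing time = 149 / 1.781 = 83.641 s.
Net downstream speed = 1.253 m/s.
Drift = 1.253 × 83.641 = 104.814 m (downstream).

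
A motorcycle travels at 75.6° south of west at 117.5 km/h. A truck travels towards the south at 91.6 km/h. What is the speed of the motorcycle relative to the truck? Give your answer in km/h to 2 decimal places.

Taking east as x and north as y: motorcycle velocity = (-29.221, -113.809) km/h; truck velocity = (0.000, -91.600) km/h.
Velocity of motorcycle relative to truck = (-29.221, -113.809) − (0.000, -91.600) = (-29.221, -22.209) km/h.
Magnitude = |(-29.221, -22.209)| = 36.703 km/h.

36.70 km/h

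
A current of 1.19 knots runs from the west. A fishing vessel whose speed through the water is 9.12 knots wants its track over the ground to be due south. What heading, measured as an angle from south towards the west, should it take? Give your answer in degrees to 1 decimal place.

The current pushes perpendicular to the desired track; the heading must have a component into the current equal to 1.19 knots: 9.12 sin θ = 1.19.
sin θ = 0.1305, so θ = 7.497°.

7.5°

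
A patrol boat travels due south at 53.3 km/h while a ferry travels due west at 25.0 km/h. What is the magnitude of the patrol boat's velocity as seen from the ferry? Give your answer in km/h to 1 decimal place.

58.9 km/h

Taking east as x and north as y: patrol boat velocity = (0.000, -53.300) km/h; ferry velocity = (-25.000, 0.000) km/h.
Velocity of patrol boat relative to ferry = (0.000, -53.300) − (-25.000, 0.000) = (25.000, -53.300) km/h.
Magnitude = |(25.000, -53.300)| = 58.872 km/h.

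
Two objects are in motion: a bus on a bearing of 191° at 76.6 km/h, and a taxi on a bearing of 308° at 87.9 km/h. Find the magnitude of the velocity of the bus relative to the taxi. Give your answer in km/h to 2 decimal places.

Taking east as x and north as y: bus velocity = (-14.616, -75.193) km/h; taxi velocity = (-69.266, 54.117) km/h.
Velocity of bus relative to taxi = (-14.616, -75.193) − (-69.266, 54.117) = (54.650, -129.309) km/h.
Magnitude = |(54.650, -129.309)| = 140.384 km/h.

140.38 km/h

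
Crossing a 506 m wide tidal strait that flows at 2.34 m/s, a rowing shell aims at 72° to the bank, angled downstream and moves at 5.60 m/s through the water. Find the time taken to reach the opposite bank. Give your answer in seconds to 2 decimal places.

The component of the rowing shell's velocity perpendicular to the bank is 5.60 × sin 72° = 5.326 m/s.
The current is parallel to the bank, so it does not affect the crossing time.
Time = 506 / 5.326 = 95.007 s.

95.01 s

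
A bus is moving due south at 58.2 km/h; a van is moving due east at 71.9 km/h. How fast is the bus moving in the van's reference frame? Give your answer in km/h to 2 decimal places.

92.50 km/h

Taking east as x and north as y: bus velocity = (0.000, -58.200) km/h; van velocity = (71.900, 0.000) km/h.
Velocity of bus relative to van = (0.000, -58.200) − (71.900, 0.000) = (-71.900, -58.200) km/h.
Magnitude = |(-71.900, -58.200)| = 92.503 km/h.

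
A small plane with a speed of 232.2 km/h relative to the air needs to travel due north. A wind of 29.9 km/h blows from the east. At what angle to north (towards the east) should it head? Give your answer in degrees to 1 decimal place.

The wind pushes perpendicular to the desired track; the heading must have a component into the wind equal to 29.9 km/h: 232.2 sin θ = 29.9.
sin θ = 0.1288, so θ = 7.398°.

7.4°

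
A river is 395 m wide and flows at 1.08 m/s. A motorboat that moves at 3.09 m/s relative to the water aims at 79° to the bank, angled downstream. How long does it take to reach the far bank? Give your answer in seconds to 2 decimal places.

130.22 s

The component of the motorboat's velocity perpendicular to the bank is 3.09 × sin 79° = 3.033 m/s.
Only the cross-stream component determines the crossing time; the current contributes nothing perpendicular to the bank.
Time = 395 / 3.033 = 130.224 s.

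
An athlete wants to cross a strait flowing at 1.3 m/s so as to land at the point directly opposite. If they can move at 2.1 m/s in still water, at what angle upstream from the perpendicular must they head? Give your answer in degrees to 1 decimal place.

38.2°

To cancel the current, the upstream component of the athlete's velocity must equal the flow: 2.1 sin θ = 1.3.
sin θ = 1.3 / 2.1 = 0.6190.
θ = arcsin(0.6190) = 38.247°.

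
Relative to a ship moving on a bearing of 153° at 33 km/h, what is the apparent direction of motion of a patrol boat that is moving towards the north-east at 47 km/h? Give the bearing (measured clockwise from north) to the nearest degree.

016°

Taking east as x and north as y: patrol boat velocity = (33.234, 33.234) km/h; ship velocity = (14.982, -29.403) km/h.
Velocity of patrol boat relative to ship = (33.234, 33.234) − (14.982, -29.403) = (18.252, 62.637) km/h.
Bearing = atan2(18.25, 62.64) = 16.25° clockwise from north.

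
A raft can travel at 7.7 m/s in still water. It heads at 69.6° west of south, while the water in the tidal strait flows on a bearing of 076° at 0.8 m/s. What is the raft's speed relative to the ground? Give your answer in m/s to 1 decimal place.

6.9 m/s

Taking east as x and north as y: velocity relative to the water = (-7.217, -2.684) m/s; the water relative to ground = (0.776, 0.194) m/s.
Velocity relative to ground = (-7.217, -2.684) + (0.776, 0.194) = (-6.441, -2.490) m/s.
Speed = |(-6.441, -2.490)| = 6.906 m/s.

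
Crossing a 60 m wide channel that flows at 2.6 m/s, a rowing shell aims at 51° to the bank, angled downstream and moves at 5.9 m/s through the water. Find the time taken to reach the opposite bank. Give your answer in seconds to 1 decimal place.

The component of the rowing shell's velocity perpendicular to the bank is 5.9 × sin 51° = 4.585 m/s.
The current is parallel to the bank, so it does not affect the crossing time.
Time = 60 / 4.585 = 13.086 s.

13.1 s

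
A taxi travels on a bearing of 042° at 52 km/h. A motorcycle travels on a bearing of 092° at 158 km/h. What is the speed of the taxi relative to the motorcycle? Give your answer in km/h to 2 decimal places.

130.79 km/h

Taking east as x and north as y: taxi velocity = (34.795, 38.644) km/h; motorcycle velocity = (157.904, -5.514) km/h.
Velocity of taxi relative to motorcycle = (34.795, 38.644) − (157.904, -5.514) = (-123.109, 44.158) km/h.
Magnitude = |(-123.109, 44.158)| = 130.789 km/h.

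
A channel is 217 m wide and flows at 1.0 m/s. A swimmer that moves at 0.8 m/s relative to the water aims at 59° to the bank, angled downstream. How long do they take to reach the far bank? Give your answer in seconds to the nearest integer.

The component of the swimmer's velocity perpendicular to the bank is 0.8 × sin 59° = 0.686 m/s.
The flow acts along the bank and has no component across it.
Time = 217 / 0.686 = 316.449 s.

316 s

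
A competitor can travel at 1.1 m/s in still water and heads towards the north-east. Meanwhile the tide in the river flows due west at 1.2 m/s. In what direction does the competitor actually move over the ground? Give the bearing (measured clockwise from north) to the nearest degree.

Taking east as x and north as y: velocity relative to the water = (0.778, 0.778) m/s; the water relative to ground = (-1.200, 0.000) m/s.
Velocity relative to ground = (0.778, 0.778) + (-1.200, 0.000) = (-0.422, 0.778) m/s.
Bearing = atan2(-0.42, 0.78) = 331.51° clockwise from north.

332°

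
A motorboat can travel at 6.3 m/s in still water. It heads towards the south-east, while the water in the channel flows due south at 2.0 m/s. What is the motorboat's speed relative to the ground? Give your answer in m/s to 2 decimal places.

7.84 m/s

Taking east as x and north as y: velocity relative to the water = (4.455, -4.455) m/s; the water relative to ground = (0.000, -2.000) m/s.
Velocity relative to ground = (4.455, -4.455) + (0.000, -2.000) = (4.455, -6.455) m/s.
Speed = |(4.455, -6.455)| = 7.843 m/s.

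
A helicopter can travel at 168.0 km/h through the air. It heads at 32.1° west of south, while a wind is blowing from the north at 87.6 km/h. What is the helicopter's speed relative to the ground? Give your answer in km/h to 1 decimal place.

246.6 km/h

Taking east as x and north as y: velocity relative to the air = (-89.275, -142.316) km/h; the air relative to ground = (0.000, -87.600) km/h.
Velocity relative to ground = (-89.275, -142.316) + (0.000, -87.600) = (-89.275, -229.916) km/h.
Speed = |(-89.275, -229.916)| = 246.641 km/h.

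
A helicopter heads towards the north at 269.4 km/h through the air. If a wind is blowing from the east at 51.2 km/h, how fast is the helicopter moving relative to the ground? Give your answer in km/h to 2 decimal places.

Taking east as x and north as y: velocity relative to the air = (0.000, 269.400) km/h; the air relative to ground = (-51.200, 0.000) km/h.
Velocity relative to ground = (0.000, 269.400) + (-51.200, 0.000) = (-51.200, 269.400) km/h.
Speed = |(-51.200, 269.400)| = 274.222 km/h.

274.22 km/h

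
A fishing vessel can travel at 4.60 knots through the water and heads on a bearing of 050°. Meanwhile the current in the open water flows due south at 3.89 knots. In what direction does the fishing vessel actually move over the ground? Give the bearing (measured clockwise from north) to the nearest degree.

Taking east as x and north as y: velocity relative to the water = (3.524, 2.957) knots; the water relative to ground = (0.000, -3.890) knots.
Velocity relative to ground = (3.524, 2.957) + (0.000, -3.890) = (3.524, -0.933) knots.
Bearing = atan2(3.52, -0.93) = 104.83° clockwise from north.

105°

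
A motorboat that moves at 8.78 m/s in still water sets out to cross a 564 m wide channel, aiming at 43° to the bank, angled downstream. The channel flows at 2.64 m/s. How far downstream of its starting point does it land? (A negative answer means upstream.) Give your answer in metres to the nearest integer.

853 m

Perpendicular speed = 5.988 m/s; crossing time = 564 / 5.988 = 94.189 s.
Net downstream speed = 9.061 m/s.
Drift = 9.061 × 94.189 = 853.476 m (downstream).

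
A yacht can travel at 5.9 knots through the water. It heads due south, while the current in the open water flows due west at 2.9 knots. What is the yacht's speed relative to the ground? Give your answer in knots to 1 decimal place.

Taking east as x and north as y: velocity relative to the water = (0.000, -5.900) knots; the water relative to ground = (-2.900, 0.000) knots.
Velocity relative to ground = (0.000, -5.900) + (-2.900, 0.000) = (-2.900, -5.900) knots.
Speed = |(-2.900, -5.900)| = 6.574 knots.

6.6 knots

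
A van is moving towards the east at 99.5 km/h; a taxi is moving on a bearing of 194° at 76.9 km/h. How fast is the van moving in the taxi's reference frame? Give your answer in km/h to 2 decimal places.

139.70 km/h

Taking east as x and north as y: van velocity = (99.500, 0.000) km/h; taxi velocity = (-18.604, -74.616) km/h.
Velocity of van relative to taxi = (99.500, 0.000) − (-18.604, -74.616) = (118.104, 74.616) km/h.
Magnitude = |(118.104, 74.616)| = 139.700 km/h.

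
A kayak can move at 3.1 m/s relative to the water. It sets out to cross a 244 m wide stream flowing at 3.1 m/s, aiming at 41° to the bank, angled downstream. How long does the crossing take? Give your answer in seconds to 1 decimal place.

The component of the kayak's velocity perpendicular to the bank is 3.1 × sin 41° = 2.034 m/s.
The flow acts along the bank and has no component across it.
Time = 244 / 2.034 = 119.973 s.

120.0 s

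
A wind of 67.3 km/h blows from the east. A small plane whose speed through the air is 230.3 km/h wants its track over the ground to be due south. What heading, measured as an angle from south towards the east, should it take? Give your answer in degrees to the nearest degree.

The wind pushes perpendicular to the desired track; the heading must have a component into the wind equal to 67.3 km/h: 230.3 sin θ = 67.3.
sin θ = 0.2922, so θ = 16.991°.

17°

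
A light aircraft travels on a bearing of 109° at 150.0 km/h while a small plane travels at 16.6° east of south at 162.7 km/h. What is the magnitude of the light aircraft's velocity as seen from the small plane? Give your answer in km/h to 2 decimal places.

143.38 km/h

Taking east as x and north as y: light aircraft velocity = (141.828, -48.835) km/h; small plane velocity = (46.481, -155.919) km/h.
Velocity of light aircraft relative to small plane = (141.828, -48.835) − (46.481, -155.919) = (95.346, 107.084) km/h.
Magnitude = |(95.346, 107.084)| = 143.380 km/h.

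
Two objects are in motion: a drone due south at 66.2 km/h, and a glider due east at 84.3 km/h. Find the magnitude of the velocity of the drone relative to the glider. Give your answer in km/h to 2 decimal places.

107.19 km/h

Taking east as x and north as y: drone velocity = (0.000, -66.200) km/h; glider velocity = (84.300, 0.000) km/h.
Velocity of drone relative to glider = (0.000, -66.200) − (84.300, 0.000) = (-84.300, -66.200) km/h.
Magnitude = |(-84.300, -66.200)| = 107.186 km/h.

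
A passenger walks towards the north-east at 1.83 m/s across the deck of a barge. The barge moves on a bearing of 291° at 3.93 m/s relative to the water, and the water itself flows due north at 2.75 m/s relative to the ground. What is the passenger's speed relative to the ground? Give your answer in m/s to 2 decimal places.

In east/north components (m/s): passenger relative to barge = (1.294, 1.294); barge relative to water = (-3.669, 1.408); water relative to ground = (0.000, 2.750).
Sum = (-2.375, 5.452) m/s.
Speed = |(-2.375, 5.452)| = 5.947 m/s.

5.95 m/s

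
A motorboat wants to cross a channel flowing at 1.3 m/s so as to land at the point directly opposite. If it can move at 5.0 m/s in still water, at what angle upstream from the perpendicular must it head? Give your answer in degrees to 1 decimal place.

15.1°

To cancel the current, the upstream component of the motorboat's velocity must equal the flow: 5.0 sin θ = 1.3.
sin θ = 1.3 / 5.0 = 0.2600.
θ = arcsin(0.2600) = 15.070°.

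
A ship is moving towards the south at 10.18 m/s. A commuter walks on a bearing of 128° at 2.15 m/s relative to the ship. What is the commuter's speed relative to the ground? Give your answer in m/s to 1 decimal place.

11.6 m/s

Taking east as x and north as y: ship velocity = (0.000, -10.180) m/s; commuter velocity relative to ship = (1.694, -1.324) m/s.
Velocity relative to ground = (0.000, -10.180) + (1.694, -1.324) = (1.694, -11.504) m/s.
Speed = |(1.694, -11.504)| = 11.628 m/s.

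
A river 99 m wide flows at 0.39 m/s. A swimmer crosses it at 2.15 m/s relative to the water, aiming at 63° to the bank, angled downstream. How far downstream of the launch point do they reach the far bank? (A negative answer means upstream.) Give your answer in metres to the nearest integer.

71 m

Perpendicular speed = 1.916 m/s; crossing time = 99 / 1.916 = 51.679 s.
Net downstream speed = 1.366 m/s.
Drift = 1.366 × 51.679 = 70.598 m (downstream).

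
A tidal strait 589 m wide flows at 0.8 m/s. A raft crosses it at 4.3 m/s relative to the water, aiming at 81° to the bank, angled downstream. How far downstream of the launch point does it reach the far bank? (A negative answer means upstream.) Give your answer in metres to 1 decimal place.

Perpendicular speed = 4.247 m/s; crossing time = 589 / 4.247 = 138.684 s.
Net downstream speed = 1.473 m/s.
Drift = 1.473 × 138.684 = 204.236 m (downstream).

204.2 m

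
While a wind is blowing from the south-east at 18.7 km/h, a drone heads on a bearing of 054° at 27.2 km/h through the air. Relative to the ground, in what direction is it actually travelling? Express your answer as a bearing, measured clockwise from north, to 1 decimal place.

Taking east as x and north as y: velocity relative to the air = (22.005, 15.988) km/h; the air relative to ground = (-13.223, 13.223) km/h.
Velocity relative to ground = (22.005, 15.988) + (-13.223, 13.223) = (8.782, 29.211) km/h.
Bearing = atan2(8.78, 29.21) = 16.73° clockwise from north.

016.7°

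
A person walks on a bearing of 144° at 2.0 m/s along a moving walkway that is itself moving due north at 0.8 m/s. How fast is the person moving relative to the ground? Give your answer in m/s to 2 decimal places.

Taking east as x and north as y: moving walkway velocity = (0.000, 0.800) m/s; person velocity relative to moving walkway = (1.176, -1.618) m/s.
Velocity relative to ground = (0.000, 0.800) + (1.176, -1.618) = (1.176, -0.818) m/s.
Speed = |(1.176, -0.818)| = 1.432 m/s.

1.43 m/s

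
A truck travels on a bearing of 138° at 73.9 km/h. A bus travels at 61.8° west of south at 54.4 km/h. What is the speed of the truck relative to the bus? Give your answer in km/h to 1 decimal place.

Taking east as x and north as y: truck velocity = (49.449, -54.918) km/h; bus velocity = (-47.943, -25.707) km/h.
Velocity of truck relative to bus = (49.449, -54.918) − (-47.943, -25.707) = (97.392, -29.212) km/h.
Magnitude = |(97.392, -29.212)| = 101.678 km/h.

101.7 km/h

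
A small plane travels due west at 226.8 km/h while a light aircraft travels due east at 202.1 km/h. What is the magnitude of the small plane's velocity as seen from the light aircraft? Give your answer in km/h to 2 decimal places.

428.90 km/h

Taking east as x and north as y: small plane velocity = (-226.800, 0.000) km/h; light aircraft velocity = (202.100, 0.000) km/h.
Velocity of small plane relative to light aircraft = (-226.800, 0.000) − (202.100, 0.000) = (-428.900, 0.000) km/h.
Magnitude = |(-428.900, 0.000)| = 428.900 km/h.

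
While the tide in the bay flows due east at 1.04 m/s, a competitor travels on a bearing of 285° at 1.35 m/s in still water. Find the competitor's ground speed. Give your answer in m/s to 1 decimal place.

Taking east as x and north as y: velocity relative to the water = (-1.304, 0.349) m/s; the water relative to ground = (1.040, 0.000) m/s.
Velocity relative to ground = (-1.304, 0.349) + (1.040, 0.000) = (-0.264, 0.349) m/s.
Speed = |(-0.264, 0.349)| = 0.438 m/s.

0.4 m/s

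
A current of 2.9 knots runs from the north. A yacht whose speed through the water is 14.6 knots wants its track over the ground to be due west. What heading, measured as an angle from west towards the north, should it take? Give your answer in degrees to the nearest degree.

The current pushes perpendicular to the desired track; the heading must have a component into the current equal to 2.9 knots: 14.6 sin θ = 2.9.
sin θ = 0.1986, so θ = 11.457°.

11°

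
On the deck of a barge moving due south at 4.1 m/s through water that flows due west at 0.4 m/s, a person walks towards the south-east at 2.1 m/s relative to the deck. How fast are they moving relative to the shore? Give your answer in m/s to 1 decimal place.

5.7 m/s

In east/north components (m/s): person relative to barge = (1.485, -1.485); barge relative to water = (0.000, -4.100); water relative to ground = (-0.400, 0.000).
Sum = (1.085, -5.585) m/s.
Speed = |(1.085, -5.585)| = 5.689 m/s.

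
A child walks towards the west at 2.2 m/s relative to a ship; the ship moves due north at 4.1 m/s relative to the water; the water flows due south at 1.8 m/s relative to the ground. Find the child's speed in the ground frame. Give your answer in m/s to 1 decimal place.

3.2 m/s

In east/north components (m/s): child relative to ship = (-2.200, 0.000); ship relative to water = (0.000, 4.100); water relative to ground = (0.000, -1.800).
Sum = (-2.200, 2.300) m/s.
Speed = |(-2.200, 2.300)| = 3.183 m/s.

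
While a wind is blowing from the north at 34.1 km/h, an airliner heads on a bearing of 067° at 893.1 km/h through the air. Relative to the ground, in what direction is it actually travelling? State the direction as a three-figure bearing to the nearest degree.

Taking east as x and north as y: velocity relative to the air = (822.103, 348.962) km/h; the air relative to ground = (0.000, -34.100) km/h.
Velocity relative to ground = (822.103, 348.962) + (0.000, -34.100) = (822.103, 314.862) km/h.
Bearing = atan2(822.10, 314.86) = 69.04° clockwise from north.

069°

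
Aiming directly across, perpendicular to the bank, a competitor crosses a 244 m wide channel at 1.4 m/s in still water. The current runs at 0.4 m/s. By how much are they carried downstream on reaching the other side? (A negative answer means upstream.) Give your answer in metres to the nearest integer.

Perpendicular speed = 1.400 m/s; crossing time = 244 / 1.400 = 174.286 s.
Net downstream speed = 0.400 m/s.
Drift = 0.400 × 174.286 = 69.714 m (downstream).

70 m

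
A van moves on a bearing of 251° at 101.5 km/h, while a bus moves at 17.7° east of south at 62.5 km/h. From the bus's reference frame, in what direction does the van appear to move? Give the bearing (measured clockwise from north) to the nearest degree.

Taking east as x and north as y: van velocity = (-95.970, -33.045) km/h; bus velocity = (19.002, -59.541) km/h.
Velocity of van relative to bus = (-95.970, -33.045) − (19.002, -59.541) = (-114.972, 26.496) km/h.
Bearing = atan2(-114.97, 26.50) = 282.98° clockwise from north.

283°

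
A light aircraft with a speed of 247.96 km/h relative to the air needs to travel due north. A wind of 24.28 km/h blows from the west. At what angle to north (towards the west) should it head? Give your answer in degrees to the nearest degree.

6°

The wind pushes perpendicular to the desired track; the heading must have a component into the wind equal to 24.28 km/h: 247.96 sin θ = 24.28.
sin θ = 0.0979, so θ = 5.619°.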